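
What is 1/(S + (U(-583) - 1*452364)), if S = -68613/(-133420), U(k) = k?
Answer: -133420/60432120127 ≈ -2.2078e-6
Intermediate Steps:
S = 68613/133420 (S = -68613*(-1/133420) = 68613/133420 ≈ 0.51426)
1/(S + (U(-583) - 1*452364)) = 1/(68613/133420 + (-583 - 1*452364)) = 1/(68613/133420 + (-583 - 452364)) = 1/(68613/133420 - 452947) = 1/(-60432120127/133420) = -133420/60432120127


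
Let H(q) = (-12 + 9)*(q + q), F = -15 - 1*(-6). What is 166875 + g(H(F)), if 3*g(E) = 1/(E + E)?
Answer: 54067501/324 ≈ 1.6688e+5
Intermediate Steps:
F = -9 (F = -15 + 6 = -9)
H(q) = -6*q
g(E) = 1/(6*E) (g(E) = 1/(3*(E + E)) = 1/(3*((2*E))) = (1/(2*E))/3 = 1/(6*E))
166875 + g(H(F)) = 166875 + 1/(6*((-6*(-9)))) = 166875 + (⅙)/54 = 166875 + (⅙)*(1/54) = 166875 + 1/324 = 54067501/324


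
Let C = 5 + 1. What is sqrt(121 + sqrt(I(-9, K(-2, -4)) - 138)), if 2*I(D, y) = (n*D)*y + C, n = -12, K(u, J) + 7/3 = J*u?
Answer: sqrt(121 + 3*sqrt(19)) ≈ 11.579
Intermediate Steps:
K(u, J) = -7/3 + J*u
C = 6
I(D, y) = 3 - 6*D*y (I(D, y) = ((-12*D)*y + 6)/2 = (-12*D*y + 6)/2 = (6 - 12*D*y)/2 = 3 - 6*D*y)
sqrt(121 + sqrt(I(-9, K(-2, -4)) - 138)) = sqrt(121 + sqrt((3 - 6*(-9)*(-7/3 - 4*(-2))) - 138)) = sqrt(121 + sqrt((3 - 6*(-9)*(-7/3 + 8)) - 138)) = sqrt(121 + sqrt((3 - 6*(-9)*17/3) - 138)) = sqrt(121 + sqrt((3 + 306) - 138)) = sqrt(121 + sqrt(309 - 138)) = sqrt(121 + sqrt(171)) = sqrt(121 + 3*sqrt(19))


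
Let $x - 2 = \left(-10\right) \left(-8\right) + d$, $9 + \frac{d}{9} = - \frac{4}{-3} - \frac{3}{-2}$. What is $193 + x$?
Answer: $\frac{439}{2} \approx 219.5$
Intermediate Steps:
$d = - \frac{111}{2}$ ($d = -81 + 9 \left(- \frac{4}{-3} - \frac{3}{-2}\right) = -81 + 9 \left(\left(-4\right) \left(- \frac{1}{3}\right) - - \frac{3}{2}\right) = -81 + 9 \left(\frac{4}{3} + \frac{3}{2}\right) = -81 + 9 \cdot \frac{17}{6} = -81 + \frac{51}{2} = - \frac{111}{2} \approx -55.5$)
$x = \frac{53}{2}$ ($x = 2 - - \frac{49}{2} = 2 + \left(80 - \frac{111}{2}\right) = 2 + \frac{49}{2} = \frac{53}{2} \approx 26.5$)
$193 + x = 193 + \frac{53}{2} = \frac{439}{2}$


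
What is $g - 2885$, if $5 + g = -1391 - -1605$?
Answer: $-2676$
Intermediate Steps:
$g = 209$ ($g = -5 - -214 = -5 + \left(-1391 + 1605\right) = -5 + 214 = 209$)
$g - 2885 = 209 - 2885 = -2676$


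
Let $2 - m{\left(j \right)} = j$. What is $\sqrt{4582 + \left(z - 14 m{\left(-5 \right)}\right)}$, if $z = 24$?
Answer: $14 \sqrt{23} \approx 67.142$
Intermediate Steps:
$m{\left(j \right)} = 2 - j$
$\sqrt{4582 + \left(z - 14 m{\left(-5 \right)}\right)} = \sqrt{4582 + \left(24 - 14 \left(2 - -5\right)\right)} = \sqrt{4582 + \left(24 - 14 \left(2 + 5\right)\right)} = \sqrt{4582 + \left(24 - 98\right)} = \sqrt{4582 - 74} = \sqrt{4508} = 14 \sqrt{23}$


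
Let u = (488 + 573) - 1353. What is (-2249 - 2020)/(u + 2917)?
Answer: -1423/875 ≈ -1.6263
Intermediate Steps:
u = -292 (u = 1061 - 1353 = -292)
(-2249 - 2020)/(u + 2917) = (-2249 - 2020)/(-292 + 2917) = -4269/2625 = -4269*1/2625 = -1423/875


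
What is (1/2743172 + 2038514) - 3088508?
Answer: -2880314140967/2743172 ≈ -1.0500e+6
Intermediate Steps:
(1/2743172 + 2038514) - 3088508 = 5591994526409/2743172 - 3088508 = -2880314140967/2743172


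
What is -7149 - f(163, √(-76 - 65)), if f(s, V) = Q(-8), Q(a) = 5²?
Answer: -7174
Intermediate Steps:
Q(a) = 25
f(s, V) = 25
-7149 - f(163, √(-76 - 65)) = -7149 - 1*25 = -7149 - 25 = -7174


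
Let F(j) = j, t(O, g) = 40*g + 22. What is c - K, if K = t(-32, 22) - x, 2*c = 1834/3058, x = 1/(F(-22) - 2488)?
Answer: -1730268637/1918895 ≈ -901.70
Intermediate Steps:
t(O, g) = 22 + 40*g
x = -1/2510 (x = 1/(-22 - 2488) = 1/(-2510) = -1/2510 ≈ -0.00039841)
c = 917/3058 (c = (1834/3058)/2 = (1834*(1/3058))/2 = (½)*(917/1529) = 917/3058 ≈ 0.29987)
K = 2264021/2510 (K = (22 + 40*22) - 1*(-1/2510) = (22 + 880) + 1/2510 = 902 + 1/2510 = 2264021/2510 ≈ 902.00)
c - K = 917/3058 - 1*2264021/2510 = 917/3058 - 2264021/2510 = -1730268637/1918895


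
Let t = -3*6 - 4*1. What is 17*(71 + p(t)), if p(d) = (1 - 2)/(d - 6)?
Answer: 33813/28 ≈ 1207.6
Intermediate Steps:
t = -22 (t = -18 - 4 = -22)
p(d) = -1/(-6 + d)
17*(71 + p(t)) = 17*(71 - 1/(-6 - 22)) = 17*(71 - 1/(-28)) = 17*(71 - 1*(-1/28)) = 17*(71 + 1/28) = 17*(1989/28) = 33813/28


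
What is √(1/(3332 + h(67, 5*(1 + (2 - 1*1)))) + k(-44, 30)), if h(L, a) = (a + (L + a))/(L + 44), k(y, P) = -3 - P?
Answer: 2*I*√125449151099/123313 ≈ 5.7445*I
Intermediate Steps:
h(L, a) = (L + 2*a)/(44 + L)
√(1/(3332 + h(67, 5*(1 + (2 - 1*1)))) + k(-44, 30)) = √(1/(3332 + (67 + 2*(5*(1 + (2 - 1*1))))/(44 + 67)) + (-3 - 1*30)) = √(1/(3332 + (67 + 2*(5*(1 + (2 - 1))))/111) + (-3 - 30)) = √(1/(3332 + (67 + 2*(5*(1 + 1)))/111) - 33) = √(1/(3332 + (67 + 2*(5*2))/111) - 33) = √(1/(3332 + (67 + 2*10)/111) - 33) = √(1/(3332 + (67 + 20)/111) - 33) = √(1/(3332 + (1/111)*87) - 33) = √(1/(3332 + 29/37) - 33) = √(1/(123313/37) - 33) = √(37/123313 - 33) = √(-4069292/123313) = 2*I*√125449151099/123313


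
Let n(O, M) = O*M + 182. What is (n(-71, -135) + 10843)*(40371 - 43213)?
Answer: -58573620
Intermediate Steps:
n(O, M) = 182 + M*O (n(O, M) = M*O + 182 = 182 + M*O)
(n(-71, -135) + 10843)*(40371 - 43213) = ((182 - 135*(-71)) + 10843)*(40371 - 43213) = ((182 + 9585) + 10843)*(-2842) = (9767 + 10843)*(-2842) = 20610*(-2842) = -58573620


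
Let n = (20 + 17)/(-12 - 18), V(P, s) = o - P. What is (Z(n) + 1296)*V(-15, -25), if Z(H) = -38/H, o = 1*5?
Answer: 981840/37 ≈ 26536.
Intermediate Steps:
o = 5
V(P, s) = 5 - P
n = -37/30 (n = 37/(-30) = 37*(-1/30) = -37/30 ≈ -1.2333)
(Z(n) + 1296)*V(-15, -25) = (-38/(-37/30) + 1296)*(5 - 1*(-15)) = (-38*(-30/37) + 1296)*(5 + 15) = (1140/37 + 1296)*20 = (49092/37)*20 = 981840/37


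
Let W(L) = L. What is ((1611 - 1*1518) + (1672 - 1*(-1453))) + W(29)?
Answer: 3247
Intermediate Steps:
((1611 - 1*1518) + (1672 - 1*(-1453))) + W(29) = ((1611 - 1*1518) + (1672 - 1*(-1453))) + 29 = ((1611 - 1518) + (1672 + 1453)) + 29 = (93 + 3125) + 29 = 3218 + 29 = 3247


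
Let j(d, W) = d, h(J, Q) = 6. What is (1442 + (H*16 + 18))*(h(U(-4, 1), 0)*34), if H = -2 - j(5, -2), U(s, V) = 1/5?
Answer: 274992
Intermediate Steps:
U(s, V) = ⅕
H = -7 (H = -2 - 1*5 = -2 - 5 = -7)
(1442 + (H*16 + 18))*(h(U(-4, 1), 0)*34) = (1442 + (-7*16 + 18))*(6*34) = (1442 + (-112 + 18))*204 = (1442 - 94)*204 = 1348*204 = 274992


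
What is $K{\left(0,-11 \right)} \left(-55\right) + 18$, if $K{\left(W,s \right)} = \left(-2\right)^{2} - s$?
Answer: $-807$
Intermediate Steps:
$K{\left(W,s \right)} = 4 - s$
$K{\left(0,-11 \right)} \left(-55\right) + 18 = \left(4 - -11\right) \left(-55\right) + 18 = \left(4 + 11\right) \left(-55\right) + 18 = 15 \left(-55\right) + 18 = -825 + 18 = -807$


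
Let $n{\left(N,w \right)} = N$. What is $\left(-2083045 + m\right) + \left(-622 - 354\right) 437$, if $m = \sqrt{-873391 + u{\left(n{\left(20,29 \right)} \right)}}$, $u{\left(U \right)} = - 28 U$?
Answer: $-2509557 + i \sqrt{873951} \approx -2.5096 \cdot 10^{6} + 934.85 i$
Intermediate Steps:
$m = i \sqrt{873951}$ ($m = \sqrt{-873391 - 560} = \sqrt{-873951} = i \sqrt{873951} \approx 934.85 i$)
$\left(-2083045 + m\right) + \left(-622 - 354\right) 437 = \left(-2083045 + i \sqrt{873951}\right) + \left(-622 - 354\right) 437 = \left(-2083045 + i \sqrt{873951}\right) - 426512 = -2509557 + i \sqrt{873951}$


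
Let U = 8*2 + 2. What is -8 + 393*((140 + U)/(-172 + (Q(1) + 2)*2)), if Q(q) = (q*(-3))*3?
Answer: -10597/31 ≈ -341.84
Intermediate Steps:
Q(q) = -9*q (Q(q) = -3*q*3 = -9*q)
U = 18 (U = 16 + 2 = 18)
-8 + 393*((140 + U)/(-172 + (Q(1) + 2)*2)) = -8 + 393*((140 + 18)/(-172 + (-9*1 + 2)*2)) = -8 + 393*(158/(-172 + (-9 + 2)*2)) = -8 + 393*(158/(-172 - 7*2)) = -8 + 393*(158/(-172 - 14)) = -8 + 393*(158/(-186)) = -8 + 393*(158*(-1/186)) = -8 + 393*(-79/93) = -8 - 10349/31 = -10597/31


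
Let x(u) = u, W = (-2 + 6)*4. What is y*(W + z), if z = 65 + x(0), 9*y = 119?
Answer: 1071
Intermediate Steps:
W = 16 (W = 4*4 = 16)
y = 119/9 (y = (⅑)*119 = 119/9 ≈ 13.222)
z = 65 (z = 65 + 0 = 65)
y*(W + z) = 119*(16 + 65)/9 = (119/9)*81 = 1071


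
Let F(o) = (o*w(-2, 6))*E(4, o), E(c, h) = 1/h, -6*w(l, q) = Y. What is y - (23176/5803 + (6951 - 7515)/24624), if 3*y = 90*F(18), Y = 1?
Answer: -106823191/11907756 ≈ -8.9709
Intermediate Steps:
w(l, q) = -⅙ (w(l, q) = -⅙*1 = -⅙)
F(o) = -⅙ (F(o) = (o*(-⅙))/o = (-o/6)/o = -⅙)
y = -5 (y = (90*(-⅙))/3 = (⅓)*(-15) = -5)
y - (23176/5803 + (6951 - 7515)/24624) = -5 - (23176/5803 + (6951 - 7515)/24624) = -5 - (23176*(1/5803) - 564*1/24624) = -5 - (23176/5803 - 47/2052) = -5 - 1*47284411/11907756 = -5 - 47284411/11907756 = -106823191/11907756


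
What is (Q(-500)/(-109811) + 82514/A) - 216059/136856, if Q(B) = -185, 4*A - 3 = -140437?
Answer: -4144255865126161/1055241734964872 ≈ -3.9273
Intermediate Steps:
A = -70217/2 (A = ¾ + (¼)*(-140437) = ¾ - 140437/4 = -70217/2 ≈ -35109.)
(Q(-500)/(-109811) + 82514/A) - 216059/136856 = (-185/(-109811) + 82514/(-70217/2)) - 216059/136856 = (-185*(-1/109811) + 82514*(-2/70217)) - 216059*1/136856 = (185/109811 - 165028/70217) - 216059/136856 = -18108899563/7710598987 - 216059/136856 = -4144255865126161/1055241734964872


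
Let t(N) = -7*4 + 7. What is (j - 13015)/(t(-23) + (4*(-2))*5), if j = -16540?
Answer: 29555/61 ≈ 484.51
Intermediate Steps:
t(N) = -21 (t(N) = -28 + 7 = -21)
(j - 13015)/(t(-23) + (4*(-2))*5) = (-16540 - 13015)/(-21 + (4*(-2))*5) = -29555/(-21 - 8*5) = -29555/(-21 - 40) = -29555/(-61) = -29555*(-1/61) = 29555/61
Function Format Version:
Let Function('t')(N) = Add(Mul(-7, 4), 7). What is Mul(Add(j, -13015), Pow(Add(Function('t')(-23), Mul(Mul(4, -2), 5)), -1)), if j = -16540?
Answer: Rational(29555, 61) ≈ 484.51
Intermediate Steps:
Function('t')(N) = -21 (Function('t')(N) = Add(-28, 7) = -21)
Mul(Add(j, -13015), Pow(Add(Function('t')(-23), Mul(Mul(4, -2), 5)), -1)) = Mul(Add(-16540, -13015), Pow(Add(-21, Mul(Mul(4, -2), 5)), -1)) = Mul(-29555, Pow(Add(-21, Mul(-8, 5)), -1)) = Mul(-29555, Pow(Add(-21, -40), -1)) = Mul(-29555, Pow(-61, -1)) = Mul(-29555, Rational(-1, 61)) = Rational(29555, 61)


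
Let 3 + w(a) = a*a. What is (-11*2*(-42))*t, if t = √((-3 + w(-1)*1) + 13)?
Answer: 1848*√2 ≈ 2613.5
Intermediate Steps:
w(a) = -3 + a² (w(a) = -3 + a*a = -3 + a²)
t = 2*√2 (t = √((-3 + (-3 + (-1)²)*1) + 13) = √((-3 + (-3 + 1)*1) + 13) = √((-3 - 2*1) + 13) = √((-3 - 2) + 13) = √(-5 + 13) = √8 = 2*√2 ≈ 2.8284)
(-11*2*(-42))*t = (-11*2*(-42))*(2*√2) = (-22*(-42))*(2*√2) = 924*(2*√2) = 1848*√2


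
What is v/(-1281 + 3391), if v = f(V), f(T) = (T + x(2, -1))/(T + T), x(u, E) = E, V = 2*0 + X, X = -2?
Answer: 3/8440 ≈ 0.00035545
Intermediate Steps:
V = -2 (V = 2*0 - 2 = 0 - 2 = -2)
f(T) = (-1 + T)/(2*T) (f(T) = (T - 1)/(T + T) = (-1 + T)/((2*T)) = (-1 + T)*(1/(2*T)) = (-1 + T)/(2*T))
v = ¾ (v = (½)*(-1 - 2)/(-2) = (½)*(-½)*(-3) = ¾ ≈ 0.75000)
v/(-1281 + 3391) = 3/(4*(-1281 + 3391)) = (¾)/2110 = (¾)*(1/2110) = 3/8440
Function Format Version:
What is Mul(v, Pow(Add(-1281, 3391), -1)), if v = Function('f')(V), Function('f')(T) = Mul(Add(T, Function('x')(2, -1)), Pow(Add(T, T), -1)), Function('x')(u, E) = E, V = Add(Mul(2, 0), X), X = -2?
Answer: Rational(3, 8440) ≈ 0.00035545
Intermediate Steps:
V = -2 (V = Add(Mul(2, 0), -2) = Add(0, -2) = -2)
Function('f')(T) = Mul(Rational(1, 2), Pow(T, -1), Add(-1, T)) (Function('f')(T) = Mul(Add(T, -1), Pow(Add(T, T), -1)) = Mul(Add(-1, T), Pow(Mul(2, T), -1)) = Mul(Add(-1, T), Mul(Rational(1, 2), Pow(T, -1))) = Mul(Rational(1, 2), Pow(T, -1), Add(-1, T)))
v = Rational(3, 4) (v = Mul(Rational(1, 2), Pow(-2, -1), Add(-1, -2)) = Mul(Rational(1, 2), Rational(-1, 2), -3) = Rational(3, 4) ≈ 0.75000)
Mul(v, Pow(Add(-1281, 3391), -1)) = Mul(Rational(3, 4), Pow(Add(-1281, 3391), -1)) = Mul(Rational(3, 4), Pow(2110, -1)) = Mul(Rational(3, 4), Rational(1, 2110)) = Rational(3, 8440)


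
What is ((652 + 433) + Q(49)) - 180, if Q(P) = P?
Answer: 954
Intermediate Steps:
((652 + 433) + Q(49)) - 180 = ((652 + 433) + 49) - 180 = (1085 + 49) - 180 = 1134 - 180 = 954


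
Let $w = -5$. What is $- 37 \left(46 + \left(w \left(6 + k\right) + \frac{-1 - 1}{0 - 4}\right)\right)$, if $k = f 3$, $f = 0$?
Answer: $- \frac{1221}{2} \approx -610.5$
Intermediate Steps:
$k = 0$ ($k = 0 \cdot 3 = 0$)
$- 37 \left(46 + \left(w \left(6 + k\right) + \frac{-1 - 1}{0 - 4}\right)\right) = - 37 \left(46 + \left(- 5 \left(6 + 0\right) + \frac{-1 - 1}{0 - 4}\right)\right) = - 37 \left(46 - \left(30 + \frac{2}{-4}\right)\right) = - 37 \left(46 - \frac{59}{2}\right) = \left(-37\right) \frac{33}{2} = - \frac{1221}{2}$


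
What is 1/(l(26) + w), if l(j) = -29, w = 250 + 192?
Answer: 1/413 ≈ 0.0024213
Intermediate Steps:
w = 442
1/(l(26) + w) = 1/(-29 + 442) = 1/413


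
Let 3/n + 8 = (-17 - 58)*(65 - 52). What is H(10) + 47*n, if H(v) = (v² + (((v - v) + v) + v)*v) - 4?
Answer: 290827/983 ≈ 295.86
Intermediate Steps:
n = -3/983 (n = 3/(-8 + (-17 - 58)*(65 - 52)) = 3/(-8 - 75*13) = 3/(-8 - 975) = 3/(-983) = 3*(-1/983) = -3/983 ≈ -0.0030519)
H(v) = -4 + 3*v² (H(v) = (v² + ((0 + v) + v)*v) - 4 = (v² + (v + v)*v) - 4 = (v² + (2*v)*v) - 4 = (v² + 2*v²) - 4 = 3*v² - 4 = -4 + 3*v²)
H(10) + 47*n = (-4 + 3*10²) + 47*(-3/983) = (-4 + 3*100) - 141/983 = (-4 + 300) - 141/983 = 296 - 141/983 = 290827/983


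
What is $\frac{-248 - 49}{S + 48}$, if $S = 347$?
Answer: $- \frac{297}{395} \approx -0.7519$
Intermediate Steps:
$\frac{-248 - 49}{S + 48} = \frac{-248 - 49}{347 + 48} = - \frac{297}{395}$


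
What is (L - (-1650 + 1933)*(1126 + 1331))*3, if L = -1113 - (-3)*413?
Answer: -2085615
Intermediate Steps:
L = 126 (L = -1113 - 1*(-1239) = -1113 + 1239 = 126)
(L - (-1650 + 1933)*(1126 + 1331))*3 = (126 - (-1650 + 1933)*(1126 + 1331))*3 = (126 - 283*2457)*3 = (126 - 1*695331)*3 = (126 - 695331)*3 = -695205*3 = -2085615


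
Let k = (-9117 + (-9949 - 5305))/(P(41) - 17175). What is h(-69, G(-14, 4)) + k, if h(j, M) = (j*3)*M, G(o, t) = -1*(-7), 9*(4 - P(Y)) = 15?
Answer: -74576469/51518 ≈ -1447.6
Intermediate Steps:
P(Y) = 7/3 (P(Y) = 4 - 1/9*15 = 4 - 5/3 = 7/3)
G(o, t) = 7
k = 73113/51518 (k = (-9117 + (-9949 - 5305))/(7/3 - 17175) = (-9117 - 15254)/(-51518/3) = -24371*(-3/51518) = 73113/51518 ≈ 1.4192)
h(j, M) = 3*M*j (h(j, M) = (3*j)*M = 3*M*j)
h(-69, G(-14, 4)) + k = 3*7*(-69) + 73113/51518 = -1449 + 73113/51518 = -74576469/51518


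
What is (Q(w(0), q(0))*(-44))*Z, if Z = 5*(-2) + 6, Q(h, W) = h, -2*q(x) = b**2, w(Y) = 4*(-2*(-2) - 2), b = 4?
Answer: 1408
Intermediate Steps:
w(Y) = 8 (w(Y) = 4*(4 - 2) = 4*2 = 8)
q(x) = -8 (q(x) = -1/2*4**2 = -1/2*16 = -8)
Z = -4 (Z = -10 + 6 = -4)
(Q(w(0), q(0))*(-44))*Z = (8*(-44))*(-4) = -352*(-4) = 1408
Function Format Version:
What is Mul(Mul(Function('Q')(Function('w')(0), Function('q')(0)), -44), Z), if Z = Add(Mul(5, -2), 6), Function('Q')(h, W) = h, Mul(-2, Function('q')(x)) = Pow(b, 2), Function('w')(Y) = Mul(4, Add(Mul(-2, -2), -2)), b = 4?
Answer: 1408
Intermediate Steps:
Function('w')(Y) = 8 (Function('w')(Y) = Mul(4, Add(4, -2)) = Mul(4, 2) = 8)
Function('q')(x) = -8 (Function('q')(x) = Mul(Rational(-1, 2), Pow(4, 2)) = Mul(Rational(-1, 2), 16) = -8)
Z = -4 (Z = Add(-10, 6) = -4)
Mul(Mul(Function('Q')(Function('w')(0), Function('q')(0)), -44), Z) = Mul(Mul(8, -44), -4) = Mul(-352, -4) = 1408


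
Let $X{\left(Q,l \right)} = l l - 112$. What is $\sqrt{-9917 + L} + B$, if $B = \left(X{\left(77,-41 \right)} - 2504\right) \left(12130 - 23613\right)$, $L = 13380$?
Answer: $10736605 + \sqrt{3463} \approx 1.0737 \cdot 10^{7}$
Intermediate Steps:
$X{\left(Q,l \right)} = -112 + l^{2}$ ($X{\left(Q,l \right)} = l^{2} - 112 = -112 + l^{2}$)
$B = 10736605$ ($B = \left(\left(-112 + \left(-41\right)^{2}\right) - 2504\right) \left(12130 - 23613\right) = \left(\left(-112 + 1681\right) - 2504\right) \left(-11483\right) = \left(1569 - 2504\right) \left(-11483\right) = \left(-935\right) \left(-11483\right) = 10736605$)
$\sqrt{-9917 + L} + B = \sqrt{-9917 + 13380} + 10736605 = \sqrt{3463} + 10736605 = 10736605 + \sqrt{3463}$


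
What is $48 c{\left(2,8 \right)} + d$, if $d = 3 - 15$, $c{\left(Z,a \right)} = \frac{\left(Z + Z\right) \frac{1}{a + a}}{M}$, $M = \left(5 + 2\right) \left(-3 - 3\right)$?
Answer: $- \frac{86}{7} \approx -12.286$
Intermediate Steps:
$M = -42$ ($M = 7 \left(-6\right) = -42$)
$c{\left(Z,a \right)} = - \frac{Z}{42 a}$ ($c{\left(Z,a \right)} = \frac{\left(Z + Z\right) \frac{1}{a + a}}{-42} = \frac{2 Z}{2 a} \left(- \frac{1}{42}\right) = 2 Z \frac{1}{2 a} \left(- \frac{1}{42}\right) = \frac{Z}{a} \left(- \frac{1}{42}\right) = - \frac{Z}{42 a}$)
$d = -12$ ($d = 3 - 15 = -12$)
$48 c{\left(2,8 \right)} + d = 48 \left(\left(- \frac{1}{42}\right) 2 \cdot \frac{1}{8}\right) - 12 = 48 \left(- \frac{1}{168}\right) - 12 = - \frac{2}{7} - 12 = - \frac{86}{7}$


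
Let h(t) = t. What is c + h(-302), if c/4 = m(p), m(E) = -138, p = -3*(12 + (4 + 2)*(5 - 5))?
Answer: -854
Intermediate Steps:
p = -36 (p = -3*(12 + 6*0) = -3*(12 + 0) = -3*12 = -36)
c = -552 (c = 4*(-138) = -552)
c + h(-302) = -552 - 302 = -854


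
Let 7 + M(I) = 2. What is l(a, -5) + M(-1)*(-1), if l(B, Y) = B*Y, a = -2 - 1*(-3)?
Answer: 0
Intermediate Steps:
a = 1 (a = -2 + 3 = 1)
M(I) = -5 (M(I) = -7 + 2 = -5)
l(a, -5) + M(-1)*(-1) = 1*(-5) - 5*(-1) = -5 + 5 = 0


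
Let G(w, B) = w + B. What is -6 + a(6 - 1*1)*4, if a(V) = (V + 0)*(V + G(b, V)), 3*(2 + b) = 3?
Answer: 174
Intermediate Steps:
b = -1 (b = -2 + (1/3)*3 = -2 + 1 = -1)
G(w, B) = B + w
a(V) = V*(-1 + 2*V) (a(V) = (V + 0)*(V + (V - 1)) = V*(V + (-1 + V)) = V*(-1 + 2*V))
-6 + a(6 - 1*1)*4 = -6 + ((6 - 1*1)*(-1 + 2*(6 - 1*1)))*4 = -6 + ((6 - 1)*(-1 + 2*(6 - 1)))*4 = -6 + (5*(-1 + 2*5))*4 = -6 + (5*(-1 + 10))*4 = -6 + (5*9)*4 = -6 + 45*4 = -6 + 180 = 174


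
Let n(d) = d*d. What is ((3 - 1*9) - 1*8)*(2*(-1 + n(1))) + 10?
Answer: 10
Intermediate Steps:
n(d) = d²
((3 - 1*9) - 1*8)*(2*(-1 + n(1))) + 10 = ((3 - 1*9) - 1*8)*(2*(-1 + 1²)) + 10 = ((3 - 9) - 8)*(2*(-1 + 1)) + 10 = (-6 - 8)*(2*0) + 10 = -14*0 + 10 = 0 + 10 = 10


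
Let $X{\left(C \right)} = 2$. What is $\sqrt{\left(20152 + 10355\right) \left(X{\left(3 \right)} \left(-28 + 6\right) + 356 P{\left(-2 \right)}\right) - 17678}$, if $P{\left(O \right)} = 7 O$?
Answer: $i \sqrt{153406874} \approx 12386.0 i$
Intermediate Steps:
$\sqrt{\left(20152 + 10355\right) \left(X{\left(3 \right)} \left(-28 + 6\right) + 356 P{\left(-2 \right)}\right) - 17678} = \sqrt{\left(20152 + 10355\right) \left(2 \left(-28 + 6\right) + 356 \cdot 7 \left(-2\right)\right) - 17678} = \sqrt{30507 \left(2 \left(-22\right) + 356 \left(-14\right)\right) - 17678} = \sqrt{30507 \left(-44 - 4984\right) - 17678} = \sqrt{30507 \left(-5028\right) - 17678} = \sqrt{-153389196 - 17678} = \sqrt{-153406874} = i \sqrt{153406874}$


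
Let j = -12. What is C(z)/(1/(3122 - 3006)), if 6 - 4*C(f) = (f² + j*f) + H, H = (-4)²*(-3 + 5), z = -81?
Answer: -219211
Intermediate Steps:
H = 32 (H = 16*2 = 32)
C(f) = -13/2 + 3*f - f²/4 (C(f) = 3/2 - ((f² - 12*f) + 32)/4 = 3/2 - (32 + f² - 12*f)/4 = 3/2 + (-8 + 3*f - f²/4) = -13/2 + 3*f - f²/4)
C(z)/(1/(3122 - 3006)) = (-13/2 + 3*(-81) - ¼*(-81)²)/(1/(3122 - 3006)) = (-13/2 - 243 - ¼*6561)/(1/116) = (-13/2 - 243 - 6561/4)/(1/116) = -7559/4*116 = -219211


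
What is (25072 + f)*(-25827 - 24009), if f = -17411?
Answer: -381793596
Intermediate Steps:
(25072 + f)*(-25827 - 24009) = (25072 - 17411)*(-25827 - 24009) = 7661*(-49836) = -381793596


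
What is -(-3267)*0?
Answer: 0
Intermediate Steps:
-(-3267)*0 = -33*0 = 0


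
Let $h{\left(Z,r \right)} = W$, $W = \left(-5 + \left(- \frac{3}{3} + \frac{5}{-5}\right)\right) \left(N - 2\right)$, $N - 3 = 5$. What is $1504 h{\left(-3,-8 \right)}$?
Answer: $-63168$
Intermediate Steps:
$N = 8$ ($N = 3 + 5 = 8$)
$W = -42$ ($W = \left(-5 + \left(- \frac{3}{3} + \frac{5}{-5}\right)\right) \left(8 - 2\right) = \left(-5 + \left(\left(-3\right) \frac{1}{3} + 5 \left(- \frac{1}{5}\right)\right)\right) 6 = \left(-5 - 2\right) 6 = \left(-7\right) 6 = -42$)
$h{\left(Z,r \right)} = -42$
$1504 h{\left(-3,-8 \right)} = 1504 \left(-42\right) = -63168$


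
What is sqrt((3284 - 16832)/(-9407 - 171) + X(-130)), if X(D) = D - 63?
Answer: I*sqrt(4393921867)/4789 ≈ 13.841*I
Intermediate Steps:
X(D) = -63 + D
sqrt((3284 - 16832)/(-9407 - 171) + X(-130)) = sqrt((3284 - 16832)/(-9407 - 171) + (-63 - 130)) = sqrt(-13548/(-9578) - 193) = sqrt(-13548*(-1/9578) - 193) = sqrt(6774/4789 - 193) = sqrt(-917503/4789) = I*sqrt(4393921867)/4789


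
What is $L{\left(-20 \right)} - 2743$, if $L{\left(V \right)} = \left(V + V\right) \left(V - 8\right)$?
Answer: $-1623$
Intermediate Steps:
$L{\left(V \right)} = 2 V \left(-8 + V\right)$
$L{\left(-20 \right)} - 2743 = 2 \left(-20\right) \left(-8 - 20\right) - 2743 = 2 \left(-20\right) \left(-28\right) - 2743 = 1120 - 2743 = -1623$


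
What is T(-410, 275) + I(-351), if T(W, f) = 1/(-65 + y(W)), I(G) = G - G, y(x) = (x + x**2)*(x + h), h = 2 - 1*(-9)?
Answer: -1/66908375 ≈ -1.4946e-8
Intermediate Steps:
h = 11 (h = 2 + 9 = 11)
y(x) = (11 + x)*(x + x**2) (y(x) = (x + x**2)*(x + 11) = (x + x**2)*(11 + x) = (11 + x)*(x + x**2))
I(G) = 0
T(W, f) = 1/(-65 + W*(11 + W**2 + 12*W))
T(-410, 275) + I(-351) = 1/(-65 - 410*(11 + (-410)**2 + 12*(-410))) + 0 = 1/(-65 - 410*(11 + 168100 - 4920)) + 0 = 1/(-65 - 410*163191) + 0 = 1/(-65 - 66908310) + 0 = 1/(-66908375) + 0 = -1/66908375 + 0 = -1/66908375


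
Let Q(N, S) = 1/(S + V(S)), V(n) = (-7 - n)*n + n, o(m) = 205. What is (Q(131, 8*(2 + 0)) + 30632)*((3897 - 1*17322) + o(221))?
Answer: -34016220055/84 ≈ -4.0496e+8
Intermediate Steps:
V(n) = n + n*(-7 - n) (V(n) = n*(-7 - n) + n = n + n*(-7 - n))
Q(N, S) = 1/(S - S*(6 + S))
(Q(131, 8*(2 + 0)) + 30632)*((3897 - 1*17322) + o(221)) = (-1/((8*(2 + 0))*(5 + 8*(2 + 0))) + 30632)*((3897 - 1*17322) + 205) = (-1/((8*2)*(5 + 8*2)) + 30632)*((3897 - 17322) + 205) = (-1/(16*(5 + 16)) + 30632)*(-13425 + 205) = (-1*1/16/21 + 30632)*(-13220) = (-1*1/16*1/21 + 30632)*(-13220) = (-1/336 + 30632)*(-13220) = (10292351/336)*(-13220) = -34016220055/84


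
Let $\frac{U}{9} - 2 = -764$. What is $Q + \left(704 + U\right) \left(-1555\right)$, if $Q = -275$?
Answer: $9569195$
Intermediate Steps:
$U = -6858$ ($U = 18 + 9 \left(-764\right) = 18 - 6876 = -6858$)
$Q + \left(704 + U\right) \left(-1555\right) = -275 + \left(704 - 6858\right) \left(-1555\right) = -275 - -9569470 = -275 + 9569470 = 9569195$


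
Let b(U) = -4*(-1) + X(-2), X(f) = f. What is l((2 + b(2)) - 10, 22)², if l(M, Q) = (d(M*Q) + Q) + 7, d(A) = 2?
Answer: 961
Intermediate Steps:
b(U) = 2 (b(U) = -4*(-1) - 2 = 4 - 2 = 2)
l(M, Q) = 9 + Q (l(M, Q) = (2 + Q) + 7 = 9 + Q)
l((2 + b(2)) - 10, 22)² = (9 + 22)² = 31² = 961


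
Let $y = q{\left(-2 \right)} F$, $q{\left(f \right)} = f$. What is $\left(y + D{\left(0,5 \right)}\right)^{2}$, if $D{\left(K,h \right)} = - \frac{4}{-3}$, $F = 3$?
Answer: $\frac{196}{9} \approx 21.778$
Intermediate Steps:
$y = -6$ ($y = \left(-2\right) 3 = -6$)
$D{\left(K,h \right)} = \frac{4}{3}$ ($D{\left(K,h \right)} = \left(-4\right) \left(- \frac{1}{3}\right) = \frac{4}{3}$)
$\left(y + D{\left(0,5 \right)}\right)^{2} = \left(-6 + \frac{4}{3}\right)^{2} = \left(- \frac{14}{3}\right)^{2} = \frac{196}{9}$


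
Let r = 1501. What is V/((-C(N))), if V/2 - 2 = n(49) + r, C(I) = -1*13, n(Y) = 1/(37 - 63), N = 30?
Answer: 39077/169 ≈ 231.22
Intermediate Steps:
n(Y) = -1/26 (n(Y) = 1/(-26) = -1/26)
C(I) = -13
V = 39077/13 (V = 4 + 2*(-1/26 + 1501) = 4 + 2*(39025/26) = 4 + 39025/13 = 39077/13 ≈ 3005.9)
V/((-C(N))) = 39077/(13*((-1*(-13)))) = (39077/13)/13 = (39077/13)*(1/13) = 39077/169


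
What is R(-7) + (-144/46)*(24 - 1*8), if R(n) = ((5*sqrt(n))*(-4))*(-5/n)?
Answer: -1152/23 - 100*I*sqrt(7)/7 ≈ -50.087 - 37.796*I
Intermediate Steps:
R(n) = 100/sqrt(n) (R(n) = (-20*sqrt(n))*(-5/n) = 100/sqrt(n))
R(-7) + (-144/46)*(24 - 1*8) = 100/sqrt(-7) + (-144/46)*(24 - 1*8) = 100*(-I*sqrt(7)/7) + (-144*1/46)*(24 - 8) = -100*I*sqrt(7)/7 - 72/23*16 = -100*I*sqrt(7)/7 - 1152/23 = -1152/23 - 100*I*sqrt(7)/7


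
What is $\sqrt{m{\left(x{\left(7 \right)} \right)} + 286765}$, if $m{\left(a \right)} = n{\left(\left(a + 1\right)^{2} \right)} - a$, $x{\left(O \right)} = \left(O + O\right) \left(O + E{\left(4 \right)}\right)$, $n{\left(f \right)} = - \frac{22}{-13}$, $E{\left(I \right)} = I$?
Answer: $\frac{\sqrt{48437545}}{13} \approx 535.36$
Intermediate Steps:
$n{\left(f \right)} = \frac{22}{13}$ ($n{\left(f \right)} = \left(-22\right) \left(- \frac{1}{13}\right) = \frac{22}{13}$)
$x{\left(O \right)} = 2 O \left(4 + O\right)$ ($x{\left(O \right)} = \left(O + O\right) \left(O + 4\right) = 2 O \left(4 + O\right)$)
$m{\left(a \right)} = \frac{22}{13} - a$
$\sqrt{m{\left(x{\left(7 \right)} \right)} + 286765} = \sqrt{\left(\frac{22}{13} - 2 \cdot 7 \left(4 + 7\right)\right) + 286765} = \sqrt{\left(\frac{22}{13} - 2 \cdot 7 \cdot 11\right) + 286765} = \sqrt{\left(\frac{22}{13} - 154\right) + 286765} = \sqrt{- \frac{1980}{13} + 286765} = \sqrt{\frac{3725965}{13}} = \frac{\sqrt{48437545}}{13}$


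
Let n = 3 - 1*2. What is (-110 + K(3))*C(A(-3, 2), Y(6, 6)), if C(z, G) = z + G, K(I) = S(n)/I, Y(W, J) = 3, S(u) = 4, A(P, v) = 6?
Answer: -978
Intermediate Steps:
n = 1 (n = 3 - 2 = 1)
K(I) = 4/I
C(z, G) = G + z
(-110 + K(3))*C(A(-3, 2), Y(6, 6)) = (-110 + 4/3)*(3 + 6) = (-110 + 4*(⅓))*9 = (-110 + 4/3)*9 = -326/3*9 = -978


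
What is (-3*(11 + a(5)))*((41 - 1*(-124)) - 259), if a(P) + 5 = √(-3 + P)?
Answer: 1692 + 282*√2 ≈ 2090.8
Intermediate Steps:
a(P) = -5 + √(-3 + P)
(-3*(11 + a(5)))*((41 - 1*(-124)) - 259) = (-3*(11 + (-5 + √(-3 + 5))))*((41 - 1*(-124)) - 259) = (-3*(11 + (-5 + √2)))*((41 + 124) - 259) = (-3*(6 + √2))*(165 - 259) = (-18 - 3*√2)*(-94) = 1692 + 282*√2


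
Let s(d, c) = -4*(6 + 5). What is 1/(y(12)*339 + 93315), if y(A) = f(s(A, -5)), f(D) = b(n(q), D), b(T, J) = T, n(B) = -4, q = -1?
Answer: 1/91959 ≈ 1.0874e-5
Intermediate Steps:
s(d, c) = -44 (s(d, c) = -4*11 = -44)
f(D) = -4
y(A) = -4
1/(y(12)*339 + 93315) = 1/(-4*339 + 93315) = 1/(-1356 + 93315) = 1/91959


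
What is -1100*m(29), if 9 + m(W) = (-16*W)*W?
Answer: 14811500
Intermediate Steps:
m(W) = -9 - 16*W² (m(W) = -9 + (-16*W)*W = -9 - 16*W²)
-1100*m(29) = -1100*(-9 - 16*29²) = -1100*(-9 - 16*841) = -1100*(-9 - 13456) = -1100*(-13465) = 14811500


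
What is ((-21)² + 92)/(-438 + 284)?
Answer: -533/154 ≈ -3.4610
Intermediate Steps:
((-21)² + 92)/(-438 + 284) = (441 + 92)/(-154) = 533*(-1/154) = -533/154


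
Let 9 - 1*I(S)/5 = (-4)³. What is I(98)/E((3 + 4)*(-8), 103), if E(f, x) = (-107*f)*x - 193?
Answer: 365/616983 ≈ 0.00059159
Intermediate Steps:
I(S) = 365 (I(S) = 45 - 5*(-4)³ = 45 - 5*(-64) = 45 + 320 = 365)
E(f, x) = -193 - 107*f*x (E(f, x) = -107*f*x - 193 = -193 - 107*f*x)
I(98)/E((3 + 4)*(-8), 103) = 365/(-193 - 107*(3 + 4)*(-8)*103) = 365/(-193 - 107*7*(-8)*103) = 365/(-193 - 107*(-56)*103) = 365/(-193 + 617176) = 365/616983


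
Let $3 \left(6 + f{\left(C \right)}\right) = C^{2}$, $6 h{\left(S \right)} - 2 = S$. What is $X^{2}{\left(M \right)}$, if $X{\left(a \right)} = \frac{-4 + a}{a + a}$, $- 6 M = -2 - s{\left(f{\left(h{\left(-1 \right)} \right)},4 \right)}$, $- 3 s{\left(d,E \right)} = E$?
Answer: $\frac{1225}{4} \approx 306.25$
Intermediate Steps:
$h{\left(S \right)} = \frac{1}{3} + \frac{S}{6}$
$f{\left(C \right)} = -6 + \frac{C^{2}}{3}$
$s{\left(d,E \right)} = - \frac{E}{3}$
$M = \frac{1}{9}$ ($M = - \frac{-2 - \left(- \frac{1}{3}\right) 4}{6} = - \frac{-2 - - \frac{4}{3}}{6} = - \frac{-2 + \frac{4}{3}}{6} = \left(- \frac{1}{6}\right) \left(- \frac{2}{3}\right) = \frac{1}{9} \approx 0.11111$)
$X{\left(a \right)} = \frac{-4 + a}{2 a}$
$X^{2}{\left(M \right)} = \left(\frac{\frac{1}{\frac{1}{9}} \left(-4 + \frac{1}{9}\right)}{2}\right)^{2} = \left(\frac{1}{2} \cdot 9 \left(- \frac{35}{9}\right)\right)^{2} = \left(- \frac{35}{2}\right)^{2} = \frac{1225}{4}$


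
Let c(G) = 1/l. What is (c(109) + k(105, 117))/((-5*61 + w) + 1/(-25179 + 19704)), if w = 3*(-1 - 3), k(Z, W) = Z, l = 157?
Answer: -45130425/136242716 ≈ -0.33125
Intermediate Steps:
w = -12 (w = 3*(-4) = -12)
c(G) = 1/157
(c(109) + k(105, 117))/((-5*61 + w) + 1/(-25179 + 19704)) = (1/157 + 105)/((-5*61 - 12) + 1/(-25179 + 19704)) = 16486/(157*((-305 - 12) + 1/(-5475))) = 16486/(157*(-317 - 1/5475)) = 16486/(157*(-1735576/5475)) = (16486/157)*(-5475/1735576) = -45130425/136242716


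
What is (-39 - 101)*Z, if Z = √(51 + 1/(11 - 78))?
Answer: -280*√57218/67 ≈ -999.65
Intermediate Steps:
Z = 2*√57218/67 (Z = √(51 + 1/(-67)) = √(51 - 1/67) = √(3416/67) = 2*√57218/67 ≈ 7.1404)
(-39 - 101)*Z = (-39 - 101)*(2*√57218/67) = -280*√57218/67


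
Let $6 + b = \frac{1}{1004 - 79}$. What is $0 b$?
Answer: $0$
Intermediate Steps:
$b = - \frac{5549}{925}$ ($b = -6 + \frac{1}{1004 - 79} = -6 + \frac{1}{925} = - \frac{5549}{925} \approx -5.9989$)
$0 b = 0 \left(- \frac{5549}{925}\right) = 0$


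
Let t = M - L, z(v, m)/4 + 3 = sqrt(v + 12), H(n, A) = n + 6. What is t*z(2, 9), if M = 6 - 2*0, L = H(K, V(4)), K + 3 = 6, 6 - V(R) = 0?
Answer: 36 - 12*sqrt(14) ≈ -8.8999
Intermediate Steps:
V(R) = 6 (V(R) = 6 - 1*0 = 6 + 0 = 6)
K = 3 (K = -3 + 6 = 3)
H(n, A) = 6 + n
L = 9 (L = 6 + 3 = 9)
M = 6 (M = 6 + 0 = 6)
z(v, m) = -12 + 4*sqrt(12 + v) (z(v, m) = -12 + 4*sqrt(v + 12) = -12 + 4*sqrt(12 + v))
t = -3 (t = 6 - 1*9 = 6 - 9 = -3)
t*z(2, 9) = -3*(-12 + 4*sqrt(12 + 2)) = -3*(-12 + 4*sqrt(14)) = 36 - 12*sqrt(14)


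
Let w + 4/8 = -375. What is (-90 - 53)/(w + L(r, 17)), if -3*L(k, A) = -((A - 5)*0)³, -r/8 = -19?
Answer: 286/751 ≈ 0.38083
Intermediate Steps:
r = 152 (r = -8*(-19) = 152)
w = -751/2 (w = -½ - 375 = -751/2 ≈ -375.50)
L(k, A) = 0 (L(k, A) = -(-1)*((A - 5)*0)³/3 = -(-1)*((-5 + A)*0)³/3 = -(-1)*0³/3 = -(-1)*0/3 = -⅓*0 = 0)
(-90 - 53)/(w + L(r, 17)) = (-90 - 53)/(-751/2 + 0) = -143/(-751/2) = -143*(-2/751) = 286/751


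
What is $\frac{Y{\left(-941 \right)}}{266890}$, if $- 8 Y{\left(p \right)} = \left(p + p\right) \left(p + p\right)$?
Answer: $- \frac{885481}{533780} \approx -1.6589$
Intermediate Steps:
$Y{\left(p \right)} = - \frac{p^{2}}{2}$ ($Y{\left(p \right)} = - \frac{\left(p + p\right) \left(p + p\right)}{8} = - \frac{2 p 2 p}{8} = - \frac{4 p^{2}}{8} = - \frac{p^{2}}{2}$)
$\frac{Y{\left(-941 \right)}}{266890} = \frac{\left(- \frac{1}{2}\right) \left(-941\right)^{2}}{266890} = \left(- \frac{1}{2}\right) 885481 \cdot \frac{1}{266890} = \left(- \frac{885481}{2}\right) \frac{1}{266890} = - \frac{885481}{533780}$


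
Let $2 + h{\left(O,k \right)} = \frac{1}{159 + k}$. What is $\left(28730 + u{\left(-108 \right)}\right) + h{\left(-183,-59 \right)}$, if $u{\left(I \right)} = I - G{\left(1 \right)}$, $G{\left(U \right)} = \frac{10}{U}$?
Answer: $\frac{2861001}{100} \approx 28610.0$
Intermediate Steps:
$h{\left(O,k \right)} = -2 + \frac{1}{159 + k}$
$u{\left(I \right)} = -10 + I$ ($u{\left(I \right)} = I - \frac{10}{1} = I - 10 \cdot 1 = I - 10 = -10 + I$)
$\left(28730 + u{\left(-108 \right)}\right) + h{\left(-183,-59 \right)} = \left(28730 - 118\right) + \frac{-317 - -118}{159 - 59} = \left(28730 - 118\right) + \frac{-317 + 118}{100} = 28612 + \frac{1}{100} \left(-199\right) = 28612 - \frac{199}{100} = \frac{2861001}{100}$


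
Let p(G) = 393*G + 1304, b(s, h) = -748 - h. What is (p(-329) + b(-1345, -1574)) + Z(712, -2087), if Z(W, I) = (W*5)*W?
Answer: 2407553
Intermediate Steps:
Z(W, I) = 5*W**2 (Z(W, I) = (5*W)*W = 5*W**2)
p(G) = 1304 + 393*G
(p(-329) + b(-1345, -1574)) + Z(712, -2087) = ((1304 + 393*(-329)) + (-748 - 1*(-1574))) + 5*712**2 = ((1304 - 129297) + (-748 + 1574)) + 5*506944 = (-127993 + 826) + 2534720 = -127167 + 2534720 = 2407553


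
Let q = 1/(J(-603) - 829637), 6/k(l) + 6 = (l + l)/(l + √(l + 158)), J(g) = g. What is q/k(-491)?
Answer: 483161/601294678080 - 491*I*√37/200431559360 ≈ 8.0353e-7 - 1.4901e-8*I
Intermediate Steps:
k(l) = 6/(-6 + 2*l/(l + √(158 + l))) (k(l) = 6/(-6 + (l + l)/(l + √(l + 158))) = 6/(-6 + (2*l)/(l + √(158 + l))) = 6/(-6 + 2*l/(l + √(158 + l))))
q = -1/830240 (q = 1/(-603 - 829637) = 1/(-830240) = -1/830240 ≈ -1.2045e-6)
q/k(-491) = -(2*(-491) + 3*√(158 - 491))/(3*(-1*(-491) - √(158 - 491)))/830240 = -(-982 + 3*√(-333))/(3*(491 - √(-333)))/830240 = -(-982 + 3*(3*I*√37))/(3*(491 - 3*I*√37))/830240 = -(-982 + 9*I*√37)/(3*(491 - 3*I*√37))/830240 = -(-982 + 9*I*√37)/(2490720*(491 - 3*I*√37))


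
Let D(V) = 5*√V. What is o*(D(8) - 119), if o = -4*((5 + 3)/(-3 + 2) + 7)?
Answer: -476 + 40*√2 ≈ -419.43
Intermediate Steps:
o = 4 (o = -4*(8/(-1) + 7) = -4*(8*(-1) + 7) = -4*(-8 + 7) = -4*(-1) = 4)
o*(D(8) - 119) = 4*(5*√8 - 119) = 4*(5*(2*√2) - 119) = 4*(10*√2 - 119) = 4*(-119 + 10*√2) = -476 + 40*√2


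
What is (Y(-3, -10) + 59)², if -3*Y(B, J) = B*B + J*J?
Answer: 4624/9 ≈ 513.78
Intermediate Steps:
Y(B, J) = -B²/3 - J²/3 (Y(B, J) = -(B*B + J*J)/3 = -(B² + J²)/3 = -B²/3 - J²/3)
(Y(-3, -10) + 59)² = ((-⅓*(-3)² - ⅓*(-10)²) + 59)² = ((-⅓*9 - ⅓*100) + 59)² = ((-3 - 100/3) + 59)² = (-109/3 + 59)² = (68/3)² = 4624/9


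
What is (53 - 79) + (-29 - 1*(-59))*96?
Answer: 2854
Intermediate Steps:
(53 - 79) + (-29 - 1*(-59))*96 = -26 + (-29 + 59)*96 = -26 + 30*96 = -26 + 2880 = 2854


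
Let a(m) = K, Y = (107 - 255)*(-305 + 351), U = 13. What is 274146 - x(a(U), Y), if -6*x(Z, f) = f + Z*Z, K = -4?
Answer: 273014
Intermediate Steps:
Y = -6808 (Y = -148*46 = -6808)
a(m) = -4
x(Z, f) = -f/6 - Z²/6 (x(Z, f) = -(f + Z*Z)/6 = -(f + Z²)/6 = -f/6 - Z²/6)
274146 - x(a(U), Y) = 274146 - (-⅙*(-6808) - ⅙*(-4)²) = 274146 - (3404/3 - ⅙*16) = 274146 - (3404/3 - 8/3) = 274146 - 1*1132 = 274146 - 1132 = 273014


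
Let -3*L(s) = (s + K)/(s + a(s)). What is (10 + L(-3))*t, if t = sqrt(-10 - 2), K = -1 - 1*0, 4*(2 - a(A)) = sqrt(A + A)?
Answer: 4*(52*sqrt(3) + 45*I*sqrt(2))/(3*(sqrt(6) - 4*I)) ≈ -2.057 + 31.282*I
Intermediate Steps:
a(A) = 2 - sqrt(2)*sqrt(A)/4 (a(A) = 2 - sqrt(A + A)/4 = 2 - sqrt(2)*sqrt(A)/4)
K = -1 (K = -1 + 0 = -1)
L(s) = -(-1 + s)/(3*(2 + s - sqrt(2)*sqrt(s)/4)) (L(s) = -(s - 1)/(3*(s + (2 - sqrt(2)*sqrt(s)/4))) = -(-1 + s)/(3*(2 + s - sqrt(2)*sqrt(s)/4)))
t = 2*I*sqrt(3) (t = sqrt(-12) = 2*I*sqrt(3) ≈ 3.4641*I)
(10 + L(-3))*t = (10 + 4*(1 - 1*(-3))/(3*(8 + 4*(-3) - sqrt(2)*sqrt(-3))))*(2*I*sqrt(3)) = (10 + 4*(1 + 3)/(3*(8 - 12 - sqrt(2)*I*sqrt(3))))*(2*I*sqrt(3)) = (10 + (4/3)*4/(8 - 12 - I*sqrt(6)))*(2*I*sqrt(3)) = (10 + (4/3)*4/(-4 - I*sqrt(6)))*(2*I*sqrt(3)) = (10 + 16/(3*(-4 - I*sqrt(6))))*(2*I*sqrt(3)) = 2*I*sqrt(3)*(10 + 16/(3*(-4 - I*sqrt(6))))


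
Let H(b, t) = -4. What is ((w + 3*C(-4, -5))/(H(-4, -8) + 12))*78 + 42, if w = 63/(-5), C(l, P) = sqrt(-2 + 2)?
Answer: -1617/20 ≈ -80.850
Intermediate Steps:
C(l, P) = 0 (C(l, P) = sqrt(0) = 0)
w = -63/5 (w = 63*(-1/5) = -63/5 ≈ -12.600)
((w + 3*C(-4, -5))/(H(-4, -8) + 12))*78 + 42 = ((-63/5 + 3*0)/(-4 + 12))*78 + 42 = ((-63/5 + 0)/8)*78 + 42 = -63/5*1/8*78 + 42 = -63/40*78 + 42 = -2457/20 + 42 = -1617/20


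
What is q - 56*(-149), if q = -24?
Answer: 8320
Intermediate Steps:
q - 56*(-149) = -24 - 56*(-149) = -24 + 8344 = 8320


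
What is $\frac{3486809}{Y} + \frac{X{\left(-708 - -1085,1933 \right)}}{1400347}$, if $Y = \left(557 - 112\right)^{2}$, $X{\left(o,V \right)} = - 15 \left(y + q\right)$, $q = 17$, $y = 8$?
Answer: $\frac{4882668263348}{277303714675} \approx 17.608$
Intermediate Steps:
$X{\left(o,V \right)} = -375$ ($X{\left(o,V \right)} = - 15 \left(8 + 17\right) = \left(-15\right) 25 = -375$)
$Y = 198025$ ($Y = 445^{2} = 198025$)
$\frac{3486809}{Y} + \frac{X{\left(-708 - -1085,1933 \right)}}{1400347} = \frac{3486809}{198025} - \frac{375}{1400347} = \frac{4882668263348}{277303714675}$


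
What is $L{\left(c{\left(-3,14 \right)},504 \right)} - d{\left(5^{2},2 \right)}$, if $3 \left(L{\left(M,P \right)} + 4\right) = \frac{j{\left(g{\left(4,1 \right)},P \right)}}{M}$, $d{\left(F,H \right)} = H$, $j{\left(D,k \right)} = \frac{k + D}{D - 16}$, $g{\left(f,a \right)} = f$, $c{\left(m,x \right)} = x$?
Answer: $- \frac{883}{126} \approx -7.0079$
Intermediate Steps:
$j{\left(D,k \right)} = \frac{D + k}{-16 + D}$
$L{\left(M,P \right)} = -4 + \frac{- \frac{1}{3} - \frac{P}{12}}{3 M}$ ($L{\left(M,P \right)} = -4 + \frac{\frac{4 + P}{-16 + 4} \frac{1}{M}}{3} = -4 + \frac{\frac{4 + P}{-12} \frac{1}{M}}{3} = -4 + \frac{- \frac{4 + P}{12} \frac{1}{M}}{3} = -4 + \frac{\left(- \frac{1}{3} - \frac{P}{12}\right) \frac{1}{M}}{3} = -4 + \frac{\frac{1}{M} \left(- \frac{1}{3} - \frac{P}{12}\right)}{3} = -4 + \frac{- \frac{1}{3} - \frac{P}{12}}{3 M}$)
$L{\left(c{\left(-3,14 \right)},504 \right)} - d{\left(5^{2},2 \right)} = \frac{-4 - 504 - 2016}{36 \cdot 14} - 2 = \frac{1}{36} \cdot \frac{1}{14} \left(-4 - 504 - 2016\right) - 2 = \frac{1}{36} \cdot \frac{1}{14} \left(-2524\right) - 2 = - \frac{631}{126} - 2 = - \frac{883}{126}$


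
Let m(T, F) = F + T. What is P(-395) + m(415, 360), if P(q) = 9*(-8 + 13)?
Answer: 820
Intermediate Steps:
P(q) = 45 (P(q) = 9*5 = 45)
P(-395) + m(415, 360) = 45 + (360 + 415) = 45 + 775 = 820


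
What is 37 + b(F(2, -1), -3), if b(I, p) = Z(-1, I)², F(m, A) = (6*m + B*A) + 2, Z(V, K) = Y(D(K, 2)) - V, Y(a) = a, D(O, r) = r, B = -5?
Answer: 46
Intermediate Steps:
Z(V, K) = 2 - V
F(m, A) = 2 - 5*A + 6*m (F(m, A) = (6*m - 5*A) + 2 = (-5*A + 6*m) + 2 = 2 - 5*A + 6*m)
b(I, p) = 9 (b(I, p) = (2 - 1*(-1))² = (2 + 1)² = 3² = 9)
37 + b(F(2, -1), -3) = 37 + 9 = 46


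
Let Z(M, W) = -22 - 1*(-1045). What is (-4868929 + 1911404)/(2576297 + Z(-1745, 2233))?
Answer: -591505/515464 ≈ -1.1475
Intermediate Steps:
Z(M, W) = 1023 (Z(M, W) = -22 + 1045 = 1023)
(-4868929 + 1911404)/(2576297 + Z(-1745, 2233)) = (-4868929 + 1911404)/(2576297 + 1023) = -2957525/2577320 = -2957525*1/2577320 = -591505/515464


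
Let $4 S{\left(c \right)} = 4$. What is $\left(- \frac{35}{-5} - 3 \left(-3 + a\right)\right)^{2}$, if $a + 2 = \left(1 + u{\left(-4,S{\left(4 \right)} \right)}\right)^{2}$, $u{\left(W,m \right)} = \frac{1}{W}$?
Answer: $\frac{105625}{256} \approx 412.6$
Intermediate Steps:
$S{\left(c \right)} = 1$ ($S{\left(c \right)} = \frac{1}{4} \cdot 4 = 1$)
$a = - \frac{23}{16}$ ($a = -2 + \left(1 + \frac{1}{-4}\right)^{2} = -2 + \left(1 - \frac{1}{4}\right)^{2} = -2 + \left(\frac{3}{4}\right)^{2} = -2 + \frac{9}{16} = - \frac{23}{16} \approx -1.4375$)
$\left(- \frac{35}{-5} - 3 \left(-3 + a\right)\right)^{2} = \left(- \frac{35}{-5} - 3 \left(-3 - \frac{23}{16}\right)\right)^{2} = \left(\left(-35\right) \left(- \frac{1}{5}\right) - - \frac{213}{16}\right)^{2} = \left(7 + \frac{213}{16}\right)^{2} = \left(\frac{325}{16}\right)^{2} = \frac{105625}{256}$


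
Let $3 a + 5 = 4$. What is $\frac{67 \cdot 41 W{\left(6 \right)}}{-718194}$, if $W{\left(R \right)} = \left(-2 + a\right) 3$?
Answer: $\frac{19229}{718194} \approx 0.026774$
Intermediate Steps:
$a = - \frac{1}{3}$ ($a = - \frac{5}{3} + \frac{1}{3} \cdot 4 = - \frac{5}{3} + \frac{4}{3} = - \frac{1}{3} \approx -0.33333$)
$W{\left(R \right)} = -7$ ($W{\left(R \right)} = \left(-2 - \frac{1}{3}\right) 3 = \left(- \frac{7}{3}\right) 3 = -7$)
$\frac{67 \cdot 41 W{\left(6 \right)}}{-718194} = \frac{67 \cdot 41 \left(-7\right)}{-718194} = 2747 \left(-7\right) \left(- \frac{1}{718194}\right) = \left(-19229\right) \left(- \frac{1}{718194}\right) = \frac{19229}{718194}$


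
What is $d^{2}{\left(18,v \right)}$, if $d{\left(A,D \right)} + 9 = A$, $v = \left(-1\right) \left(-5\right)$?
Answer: $81$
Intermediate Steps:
$v = 5$
$d{\left(A,D \right)} = -9 + A$
$d^{2}{\left(18,v \right)} = \left(-9 + 18\right)^{2} = 9^{2} = 81$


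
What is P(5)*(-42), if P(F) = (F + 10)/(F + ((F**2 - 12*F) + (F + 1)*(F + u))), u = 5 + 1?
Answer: -35/2 ≈ -17.500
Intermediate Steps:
u = 6
P(F) = (10 + F)/(F**2 - 11*F + (1 + F)*(6 + F)) (P(F) = (F + 10)/(F + ((F**2 - 12*F) + (F + 1)*(F + 6))) = (10 + F)/(F + ((F**2 - 12*F) + (1 + F)*(6 + F))) = (10 + F)/(F + (F**2 - 12*F + (1 + F)*(6 + F))) = (10 + F)/(F**2 - 11*F + (1 + F)*(6 + F)))
P(5)*(-42) = ((10 + 5)/(2*(3 + 5**2 - 2*5)))*(-42) = ((1/2)*15/(3 + 25 - 10))*(-42) = ((1/2)*15/18)*(-42) = ((1/2)*(1/18)*15)*(-42) = (5/12)*(-42) = -35/2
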